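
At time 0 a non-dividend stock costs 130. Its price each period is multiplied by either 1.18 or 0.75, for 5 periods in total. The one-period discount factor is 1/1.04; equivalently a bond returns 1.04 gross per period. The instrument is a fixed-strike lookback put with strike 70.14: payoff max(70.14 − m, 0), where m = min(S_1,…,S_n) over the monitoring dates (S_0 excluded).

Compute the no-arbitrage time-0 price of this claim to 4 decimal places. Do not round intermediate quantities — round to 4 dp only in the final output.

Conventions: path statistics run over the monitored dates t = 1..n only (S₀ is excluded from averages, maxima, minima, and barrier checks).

price = 1.2444

No-arbitrage gives p* = (R−d)/(u−d) = 0.6744: enumerate every path, weight its payoff by its p*-probability, and discount by R^5.
Enumerate all 2^5 = 32 price paths (U = up ×1.18, D = down ×0.75); each path with k up-moves has probability p*^k·(1−p*)^(5−k).
DDDDD: m=30.8496, payoff=39.2904, prob=0.003658
UDDDD: m=48.5367, payoff=21.6033, prob=0.007578
DUDDD: m=48.5367, payoff=21.6033, prob=0.007578
UUDDD: m=76.3644, payoff=0.0000, prob=0.015698
DDUDD: m=48.5367, payoff=21.6033, prob=0.007578
UDUDD: m=76.3644, payoff=0.0000, prob=0.015698
DUUDD: m=76.3644, payoff=0.0000, prob=0.015698
UUUDD: m=120.1467, payoff=0.0000, prob=0.032517
DDDUD: m=48.5367, payoff=21.6033, prob=0.007578
UDDUD: m=76.3644, payoff=0.0000, prob=0.015698
DUDUD: m=76.3644, payoff=0.0000, prob=0.015698
UUDUD: m=120.1467, payoff=0.0000, prob=0.032517
DDUUD: m=73.1250, payoff=0.0000, prob=0.015698
UDUUD: m=115.0500, payoff=0.0000, prob=0.032517
DUUUD: m=97.5000, payoff=0.0000, prob=0.032517
UUUUD: m=153.4000, payoff=0.0000, prob=0.067356
DDDDU: m=41.1328, payoff=29.0072, prob=0.007578
UDDDU: m=64.7156, payoff=5.4244, prob=0.015698
DUDDU: m=64.7156, payoff=5.4244, prob=0.015698
UUDDU: m=101.8192, payoff=0.0000, prob=0.032517
DDUDU: m=64.7156, payoff=5.4244, prob=0.015698
UDUDU: m=101.8192, payoff=0.0000, prob=0.032517
DUUDU: m=97.5000, payoff=0.0000, prob=0.032517
UUUDU: m=153.4000, payoff=0.0000, prob=0.067356
DDDUU: m=54.8438, payoff=15.2963, prob=0.015698
UDDUU: m=86.2875, payoff=0.0000, prob=0.032517
DUDUU: m=86.2875, payoff=0.0000, prob=0.032517
UUDUU: m=135.7590, payoff=0.0000, prob=0.067356
DDUUU: m=73.1250, payoff=0.0000, prob=0.032517
UDUUU: m=115.0500, payoff=0.0000, prob=0.067356
DUUUU: m=97.5000, payoff=0.0000, prob=0.067356
UUUUU: m=153.4000, payoff=0.0000, prob=0.139524
Price = Σ prob·payoff / R^5 = 1.513993 / 1.216653 = 1.2444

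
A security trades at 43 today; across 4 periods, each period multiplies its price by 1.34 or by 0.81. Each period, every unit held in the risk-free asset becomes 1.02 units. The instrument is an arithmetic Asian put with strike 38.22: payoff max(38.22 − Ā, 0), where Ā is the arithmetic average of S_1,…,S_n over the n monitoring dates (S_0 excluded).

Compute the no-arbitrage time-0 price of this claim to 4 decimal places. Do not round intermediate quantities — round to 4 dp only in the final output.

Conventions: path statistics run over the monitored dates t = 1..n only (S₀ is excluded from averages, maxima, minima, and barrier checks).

No-arbitrage gives p* = (R−d)/(u−d) = 0.3962: enumerate every path, weight its payoff by its p*-probability, and discount by R^4.
Enumerate all 2^4 = 16 price paths (U = up ×1.34, D = down ×0.81); each path with k up-moves has probability p*^k·(1−p*)^(4−k).
DDDD: Ā=26.1011, payoff=12.1189, prob=0.132891
UDDD: Ā=43.1796, payoff=0.0000, prob=0.087210
DUDD: Ā=37.4821, payoff=0.7379, prob=0.087210
UUDD: Ā=62.0074, payoff=0.0000, prob=0.057231
DDUD: Ā=32.8671, payoff=5.3529, prob=0.087210
UDUD: Ā=54.3727, payoff=0.0000, prob=0.057231
DUUD: Ā=48.6752, payoff=0.0000, prob=0.057231
UUUD: Ā=80.5245, payoff=0.0000, prob=0.037558
DDDU: Ā=29.1290, payoff=9.0910, prob=0.087210
UDDU: Ā=48.1887, payoff=0.0000, prob=0.057231
DUDU: Ā=42.4912, payoff=0.0000, prob=0.057231
UUDU: Ā=70.2940, payoff=0.0000, prob=0.037558
DDUU: Ā=37.8762, payoff=0.3438, prob=0.057231
UDUU: Ā=62.6594, payoff=0.0000, prob=0.037558
DUUU: Ā=56.9619, payoff=0.0000, prob=0.037558
UUUU: Ā=94.2332, payoff=0.0000, prob=0.024648
Price = Σ prob·payoff / R^4 = 2.954181 / 1.082432 = 2.7292

price = 2.7292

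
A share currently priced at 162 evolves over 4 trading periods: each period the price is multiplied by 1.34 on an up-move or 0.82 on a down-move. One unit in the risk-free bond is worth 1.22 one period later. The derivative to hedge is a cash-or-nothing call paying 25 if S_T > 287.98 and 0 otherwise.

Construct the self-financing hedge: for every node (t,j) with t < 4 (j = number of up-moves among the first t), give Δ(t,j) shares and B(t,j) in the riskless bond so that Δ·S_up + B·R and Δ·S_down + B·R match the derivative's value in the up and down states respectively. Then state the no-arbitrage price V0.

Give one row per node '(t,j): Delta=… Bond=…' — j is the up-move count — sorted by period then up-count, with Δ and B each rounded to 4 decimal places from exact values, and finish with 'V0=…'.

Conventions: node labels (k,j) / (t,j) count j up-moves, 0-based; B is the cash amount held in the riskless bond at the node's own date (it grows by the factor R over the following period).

Risk-neutral probability p* = (R−d)/(u−d) = (1.22−0.82)/(1.34−0.82) = 0.7692.
At maturity the claim pays: V(4,0)=0.0000, V(4,1)=0.0000, V(4,2)=0.0000, V(4,3)=25.0000, V(4,4)=25.0000
  t=3,j=0: stock 89.3216 → up 119.6910 (V=0.0000), down 73.2437 (V=0.0000). Price 0.0000; hedge Δ=0.0000, bond B=0.0000.
  t=3,j=1: stock 145.9646 → up 195.5926 (V=0.0000), down 119.6910 (V=0.0000). Price 0.0000; hedge Δ=0.0000, bond B=0.0000.
  t=3,j=2: stock 238.5275 → up 319.6269 (V=25.0000), down 195.5926 (V=0.0000). Price 15.7629; hedge Δ=0.2016, bond B=-32.3140.
  t=3,j=3: stock 389.7888 → up 522.3171 (V=25.0000), down 319.6269 (V=25.0000). Price 20.4918; hedge Δ=0.0000, bond B=20.4918.
  t=2,j=0: stock 108.9288 → up 145.9646 (V=0.0000), down 89.3216 (V=0.0000). Price 0.0000; hedge Δ=0.0000, bond B=0.0000.
  t=2,j=1: stock 178.0056 → up 238.5275 (V=15.7629), down 145.9646 (V=0.0000). Price 9.9388; hedge Δ=0.1703, bond B=-20.3745.
  t=2,j=2: stock 290.8872 → up 389.7888 (V=20.4918), down 238.5275 (V=15.7629). Price 15.9021; hedge Δ=0.0313, bond B=6.8081.
  t=1,j=0: stock 132.8400 → up 178.0056 (V=9.9388), down 108.9288 (V=0.0000). Price 6.2666; hedge Δ=0.1439, bond B=-12.8465.
  t=1,j=1: stock 217.0800 → up 290.8872 (V=15.9021), down 178.0056 (V=9.9388). Price 11.9065; hedge Δ=0.0528, bond B=0.4387.
  t=0,j=0: stock 162.0000 → up 217.0800 (V=11.9065), down 132.8400 (V=6.2666). Price 8.6926; hedge Δ=0.0670, bond B=-2.1534.
As a check, the time-0 holding Δ(0,0)·S0 + B(0,0) comes to 8.6926 — exactly V0.

(0,0): Delta=0.0670 Bond=-2.1534
(1,0): Delta=0.1439 Bond=-12.8465
(1,1): Delta=0.0528 Bond=0.4387
(2,0): Delta=0.0000 Bond=0.0000
(2,1): Delta=0.1703 Bond=-20.3745
(2,2): Delta=0.0313 Bond=6.8081
(3,0): Delta=0.0000 Bond=0.0000
(3,1): Delta=0.0000 Bond=0.0000
(3,2): Delta=0.2016 Bond=-32.3140
(3,3): Delta=0.0000 Bond=20.4918
V0=8.6926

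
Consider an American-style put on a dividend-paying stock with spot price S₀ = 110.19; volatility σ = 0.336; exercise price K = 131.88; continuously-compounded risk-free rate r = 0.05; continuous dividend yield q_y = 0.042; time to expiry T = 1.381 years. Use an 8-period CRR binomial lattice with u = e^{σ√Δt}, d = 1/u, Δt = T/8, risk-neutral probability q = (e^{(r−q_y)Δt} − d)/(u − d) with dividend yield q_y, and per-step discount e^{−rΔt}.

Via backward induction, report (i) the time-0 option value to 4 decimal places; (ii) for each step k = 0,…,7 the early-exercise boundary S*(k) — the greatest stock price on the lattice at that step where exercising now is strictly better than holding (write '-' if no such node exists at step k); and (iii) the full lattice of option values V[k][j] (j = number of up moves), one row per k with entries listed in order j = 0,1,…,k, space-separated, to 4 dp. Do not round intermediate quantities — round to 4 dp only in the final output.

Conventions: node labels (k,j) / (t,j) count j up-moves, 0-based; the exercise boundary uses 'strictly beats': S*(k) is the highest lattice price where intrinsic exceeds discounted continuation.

price = 30.1330
boundary = - - - 72.4865 83.3462 72.4865 83.3462 95.8327
tree:
30.1330
38.9479 20.7520
48.8568 28.4963 12.4047
59.3935 37.8803 18.4437 5.8260
68.8381 48.5338 26.5696 9.6240 1.6522
77.0522 59.3935 36.7985 15.5290 3.1450 0.0000
84.1960 68.8381 48.5338 24.2483 5.9864 0.0000 0.0000
90.4090 77.0522 59.3935 36.0473 11.3950 0.0000 0.0000 0.0000
95.8125 84.1960 68.8381 48.5338 21.6900 0.0000 0.0000 0.0000 0.0000

Δt=0.17263  u=1.14982  d=0.86970  q=0.47009  discount=0.99141
step 8 (expiry): payoffs max(K−S,0) = 95.8125 84.1960 68.8381 48.5338 21.6900 0.0000 0.0000 0.0000 0.0000
step 7: (k=7,j=0): S=41.4710, K−S=90.4090, hold=89.5752 ⇒ V=90.4090 exercise | (k=7,j=1): S=54.8278, K−S=77.0522, hold=76.3149 ⇒ V=77.0522 exercise | (k=7,j=2): S=72.4865, K−S=59.3935, hold=58.7837 ⇒ V=59.3935 exercise | (k=7,j=3): S=95.8327, K−S=36.0473, hold=35.6062 ⇒ V=36.0473 exercise | (k=7,j=4): S=126.6982, K−S=5.1818, hold=11.3950 ⇒ V=11.3950 continue | (k=7,j=5): S=167.5047, K−S=0.0000, hold=0.0000 ⇒ V=0.0000 continue | (k=7,j=6): S=221.4541, K−S=0.0000, hold=0.0000 ⇒ V=0.0000 continue | (k=7,j=7): S=292.7793, K−S=0.0000, hold=0.0000 ⇒ V=0.0000 continue  boundary S*=95.8327
step 6: (k=6,j=0): S=47.6840, K−S=84.1960, hold=83.4071 ⇒ V=84.1960 exercise | (k=6,j=1): S=63.0419, K−S=68.8381, hold=68.1602 ⇒ V=68.8381 exercise | (k=6,j=2): S=83.3462, K−S=48.5338, hold=48.0025 ⇒ V=48.5338 exercise | (k=6,j=3): S=110.1900, K−S=21.6900, hold=24.2483 ⇒ V=24.2483 continue | (k=6,j=4): S=145.6796, K−S=0.0000, hold=5.9864 ⇒ V=5.9864 continue | (k=6,j=5): S=192.5996, K−S=0.0000, hold=0.0000 ⇒ V=0.0000 continue | (k=6,j=6): S=254.6314, K−S=0.0000, hold=0.0000 ⇒ V=0.0000 continue  boundary S*=83.3462
step 5: (k=5,j=0): S=54.8278, K−S=77.0522, hold=76.3149 ⇒ V=77.0522 exercise | (k=5,j=1): S=72.4865, K−S=59.3935, hold=58.7837 ⇒ V=59.3935 exercise | (k=5,j=2): S=95.8327, K−S=36.0473, hold=36.7985 ⇒ V=36.7985 continue | (k=5,j=3): S=126.6982, K−S=5.1818, hold=15.5290 ⇒ V=15.5290 continue | (k=5,j=4): S=167.5047, K−S=0.0000, hold=3.1450 ⇒ V=3.1450 continue | (k=5,j=5): S=221.4541, K−S=0.0000, hold=0.0000 ⇒ V=0.0000 continue  boundary S*=72.4865
step 4: (k=4,j=0): S=63.0419, K−S=68.8381, hold=68.1602 ⇒ V=68.8381 exercise | (k=4,j=1): S=83.3462, K−S=48.5338, hold=48.3526 ⇒ V=48.5338 exercise | (k=4,j=2): S=110.1900, K−S=21.6900, hold=26.5696 ⇒ V=26.5696 continue | (k=4,j=3): S=145.6796, K−S=0.0000, hold=9.6240 ⇒ V=9.6240 continue | (k=4,j=4): S=192.5996, K−S=0.0000, hold=1.6522 ⇒ V=1.6522 continue  boundary S*=83.3462
step 3: (k=3,j=0): S=72.4865, K−S=59.3935, hold=58.7837 ⇒ V=59.3935 exercise | (k=3,j=1): S=95.8327, K−S=36.0473, hold=37.8803 ⇒ V=37.8803 continue | (k=3,j=2): S=126.6982, K−S=5.1818, hold=18.4437 ⇒ V=18.4437 continue | (k=3,j=3): S=167.5047, K−S=0.0000, hold=5.8260 ⇒ V=5.8260 continue  boundary S*=72.4865
step 2: (k=2,j=0): S=83.3462, K−S=48.5338, hold=48.8568 ⇒ V=48.8568 continue | (k=2,j=1): S=110.1900, K−S=21.6900, hold=28.4963 ⇒ V=28.4963 continue | (k=2,j=2): S=145.6796, K−S=0.0000, hold=12.4047 ⇒ V=12.4047 continue  boundary S*=-
step 1: (k=1,j=0): S=95.8327, K−S=36.0473, hold=38.9479 ⇒ V=38.9479 continue | (k=1,j=1): S=126.6982, K−S=5.1818, hold=20.7520 ⇒ V=20.7520 continue  boundary S*=-
step 0: (k=0,j=0): S=110.1900, K−S=21.6900, hold=30.1330 ⇒ V=30.1330 continue  boundary S*=-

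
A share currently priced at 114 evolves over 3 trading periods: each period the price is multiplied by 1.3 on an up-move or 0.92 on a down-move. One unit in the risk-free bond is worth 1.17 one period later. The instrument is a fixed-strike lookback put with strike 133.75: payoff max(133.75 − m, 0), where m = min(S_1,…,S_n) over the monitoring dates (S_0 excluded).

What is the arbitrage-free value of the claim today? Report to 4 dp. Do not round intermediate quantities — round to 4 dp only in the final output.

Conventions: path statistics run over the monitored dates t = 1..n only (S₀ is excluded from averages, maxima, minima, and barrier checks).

price = 7.3724

Set p* = 0.6579 (from d < R < u); the path-dependent value is the discounted p*-expectation over all price paths.
Enumerate all 2^3 = 8 price paths (U = up ×1.3, D = down ×0.92); each path with k up-moves has probability p*^k·(1−p*)^(3−k).
DDD: m=88.7704, payoff=44.9796, prob=0.040039
UDD: m=125.4365, payoff=8.3135, prob=0.076997
DUD: m=104.8800, payoff=28.8700, prob=0.076997
UUD: m=148.2000, payoff=0.0000, prob=0.148072
DDU: m=96.4896, payoff=37.2604, prob=0.076997
UDU: m=136.3440, payoff=0.0000, prob=0.148072
DUU: m=104.8800, payoff=28.8700, prob=0.148072
UUU: m=148.2000, payoff=0.0000, prob=0.284754
Price = Σ prob·payoff / R^3 = 11.807742 / 1.601613 = 7.3724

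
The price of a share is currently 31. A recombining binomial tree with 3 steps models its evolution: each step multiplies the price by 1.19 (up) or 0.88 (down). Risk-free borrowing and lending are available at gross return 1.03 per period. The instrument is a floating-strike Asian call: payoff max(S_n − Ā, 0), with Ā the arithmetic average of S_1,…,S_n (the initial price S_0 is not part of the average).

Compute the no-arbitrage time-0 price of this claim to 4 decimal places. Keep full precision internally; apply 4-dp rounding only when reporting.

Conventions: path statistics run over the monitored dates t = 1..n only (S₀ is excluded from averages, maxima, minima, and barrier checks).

Under the martingale measure an up-move has probability p* = 0.4839; value the claim as the probability-weighted average of per-path payoffs, discounted 3 periods at R = 1.03.
Enumerate all 2^3 = 8 price paths (U = up ×1.19, D = down ×0.88); each path with k up-moves has probability p*^k·(1−p*)^(3−k).
DDD: Ā=24.1373, payoff=0.0000, prob=0.137491
UDD: Ā=32.6403, payoff=0.0000, prob=0.128898
DUD: Ā=29.4369, payoff=0.0000, prob=0.128898
UUD: Ā=39.8068, payoff=0.0000, prob=0.120842
DDU: Ā=26.6180, payoff=1.9496, prob=0.128898
UDU: Ā=35.9948, payoff=2.6364, prob=0.120842
DUU: Ā=32.7915, payoff=5.8397, prob=0.120842
UUU: Ā=44.3430, payoff=7.8969, prob=0.113289
Price = Σ prob·payoff / R^3 = 2.170210 / 1.092727 = 1.9860

price = 1.9860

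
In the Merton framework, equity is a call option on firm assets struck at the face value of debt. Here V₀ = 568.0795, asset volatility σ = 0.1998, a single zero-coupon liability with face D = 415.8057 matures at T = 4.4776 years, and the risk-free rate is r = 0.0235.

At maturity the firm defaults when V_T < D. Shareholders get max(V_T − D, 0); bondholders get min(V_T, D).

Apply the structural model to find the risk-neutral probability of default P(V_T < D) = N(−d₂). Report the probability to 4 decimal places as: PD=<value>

PD=0.2190

Work the structural quantities from V₀ = 568.0795 against face 415.8057:
d₁ = [ln(V₀/D) + (r + σ²/2)T] / (σ√T)
   = [ln(568.0795/415.8057) + (0.0235 + 0.5·0.1998²)·4.4776] / (0.1998·√4.4776)
   = [0.312043 + 0.194597] / 0.422784 = 1.198343
d₂ = d₁ − σ√T = 1.198343 − 0.422784 = 0.775560
risk-neutral PD = N(−d₂) = N(-0.775560) = 0.219005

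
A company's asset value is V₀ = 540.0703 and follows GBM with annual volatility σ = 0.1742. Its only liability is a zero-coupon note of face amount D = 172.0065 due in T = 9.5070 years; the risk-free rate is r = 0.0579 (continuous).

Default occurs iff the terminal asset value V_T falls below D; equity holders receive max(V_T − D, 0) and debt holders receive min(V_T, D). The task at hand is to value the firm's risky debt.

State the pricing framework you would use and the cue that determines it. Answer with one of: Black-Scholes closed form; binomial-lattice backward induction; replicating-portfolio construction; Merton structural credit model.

framework: Merton structural credit model

Key observation: with the firm-asset dynamics (V₀ = 540.0703) and a single zero-coupon liability of face 172.0065 given, debt value, spread, and default probability all derive from the option view of the balance sheet.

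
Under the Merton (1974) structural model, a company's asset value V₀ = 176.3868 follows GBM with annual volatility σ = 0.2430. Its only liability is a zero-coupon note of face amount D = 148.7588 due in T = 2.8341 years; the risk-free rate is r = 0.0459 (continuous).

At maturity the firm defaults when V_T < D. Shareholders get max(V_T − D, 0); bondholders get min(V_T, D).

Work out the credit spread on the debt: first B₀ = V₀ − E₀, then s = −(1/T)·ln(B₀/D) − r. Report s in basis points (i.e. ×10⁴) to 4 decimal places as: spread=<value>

spread=230.6920

Work the structural quantities from V₀ = 176.3868 against face 148.7588:
d₁ = [ln(V₀/D) + (r + σ²/2)T] / (σ√T)
   = [ln(176.3868/148.7588) + (0.0459 + 0.5·0.2430²)·2.8341] / (0.2430·√2.8341)
   = [0.170353 + 0.213761] / 0.409085 = 0.938957
d₂ = d₁ − σ√T = 0.938957 − 0.409085 = 0.529872
N(d₁) = 0.826124,  N(d₂) = 0.701900,  e^(−rT) = 0.878021
E₀ = V₀·N(d₁) − D·e^(−rT)·N(d₂)
   = 176.3868·0.826124 − 148.7588·0.878021·0.701900 = 54.039882
B₀ = V₀ − E₀ = 176.3868 − 54.039882 = 122.346918
spread = −(1/T)·ln(B₀/D) − r = −(1/2.8341)·ln(122.346918/148.7588) − 0.0459 = 0.02306920
in basis points: 0.02306920 × 10⁴ = 230.6920 bp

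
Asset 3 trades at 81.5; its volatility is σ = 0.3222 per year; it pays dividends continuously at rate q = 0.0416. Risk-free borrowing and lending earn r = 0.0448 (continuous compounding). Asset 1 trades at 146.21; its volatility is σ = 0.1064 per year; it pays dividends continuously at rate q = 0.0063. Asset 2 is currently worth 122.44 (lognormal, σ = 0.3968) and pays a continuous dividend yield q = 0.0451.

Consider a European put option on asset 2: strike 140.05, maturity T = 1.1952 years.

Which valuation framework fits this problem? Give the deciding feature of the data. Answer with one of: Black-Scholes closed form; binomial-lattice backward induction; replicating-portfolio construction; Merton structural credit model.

Key observation: the instrument is a plain European put (strike 140.05) on a lognormal asset; the exact continuous-time formula applies directly.

framework: Black-Scholes closed form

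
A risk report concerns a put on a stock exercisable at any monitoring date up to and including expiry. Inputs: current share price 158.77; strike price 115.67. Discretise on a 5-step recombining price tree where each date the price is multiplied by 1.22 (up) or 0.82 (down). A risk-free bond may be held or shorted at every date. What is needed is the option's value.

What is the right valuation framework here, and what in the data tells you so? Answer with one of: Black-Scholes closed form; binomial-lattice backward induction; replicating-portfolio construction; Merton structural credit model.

Key observation: the defining feature is the embedded early-exercise option across 5 discrete dates on the spot-158.77 tree; pricing the strike-115.67 put means working backward with an exercise test at every node.

framework: binomial-lattice backward induction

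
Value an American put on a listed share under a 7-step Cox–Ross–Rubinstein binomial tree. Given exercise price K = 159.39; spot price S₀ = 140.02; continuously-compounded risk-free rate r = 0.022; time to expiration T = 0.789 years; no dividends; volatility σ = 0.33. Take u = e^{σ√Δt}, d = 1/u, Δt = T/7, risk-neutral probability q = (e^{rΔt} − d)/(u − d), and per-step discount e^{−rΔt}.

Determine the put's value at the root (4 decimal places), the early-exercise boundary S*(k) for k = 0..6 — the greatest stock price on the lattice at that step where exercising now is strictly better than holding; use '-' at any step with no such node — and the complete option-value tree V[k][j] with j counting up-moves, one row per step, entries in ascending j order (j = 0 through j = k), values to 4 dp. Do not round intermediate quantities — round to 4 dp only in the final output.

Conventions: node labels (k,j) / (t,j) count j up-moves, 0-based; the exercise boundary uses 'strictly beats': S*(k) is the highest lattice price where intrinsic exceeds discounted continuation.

Δt=0.11271, u=1.11716, d=0.89513, q=0.48351, disc=e^(-rΔt)=0.99752
k=7 terminal: V=max(K-S,0) → 94.9168 78.9243 58.9648 34.0545 2.9651 0.0000 0.0000 0.0000
k=6: j=0 S=72.0270 intr=87.3630 cont=86.9683 V=87.3630[EX]; j=1 S=89.8932 intr=69.4968 cont=69.1020 V=69.4968[EX]; j=2 S=112.1911 intr=47.1989 cont=46.8041 V=47.1989[EX]; j=3 S=140.0200 intr=19.3700 cont=18.9752 V=19.3700[EX]; j=4 S=174.7518 intr=0.0000 cont=1.5276 V=1.5276[hold]; j=5 S=218.0988 intr=0.0000 cont=0.0000 V=0.0000[hold]; j=6 S=272.1980 intr=0.0000 cont=0.0000 V=0.0000[hold]  S*(6)=140.0200
k=5: j=0 S=80.4657 intr=78.9243 cont=78.5295 V=78.9243[EX]; j=1 S=100.4252 intr=58.9648 cont=58.5701 V=58.9648[EX]; j=2 S=125.3355 intr=34.0545 cont=33.6597 V=34.0545[EX]; j=3 S=156.4249 intr=2.9651 cont=10.7164 V=10.7164[hold]; j=4 S=195.2259 intr=0.0000 cont=0.7871 V=0.7871[hold]; j=5 S=243.6515 intr=0.0000 cont=0.0000 V=0.0000[hold]  S*(5)=125.3355
k=4: j=0 S=89.8932 intr=69.4968 cont=69.1020 V=69.4968[EX]; j=1 S=112.1911 intr=47.1989 cont=46.8041 V=47.1989[EX]; j=2 S=140.0200 intr=19.3700 cont=22.7138 V=22.7138[hold]; j=3 S=174.7518 intr=0.0000 cont=5.9008 V=5.9008[hold]; j=4 S=218.0988 intr=0.0000 cont=0.4055 V=0.4055[hold]  S*(4)=112.1911
k=3: j=0 S=100.4252 intr=58.9648 cont=58.5701 V=58.9648[EX]; j=1 S=125.3355 intr=34.0545 cont=35.2725 V=35.2725[hold]; j=2 S=156.4249 intr=2.9651 cont=14.5484 V=14.5484[hold]; j=3 S=195.2259 intr=0.0000 cont=3.2357 V=3.2357[hold]  S*(3)=100.4252
k=2: j=0 S=112.1911 intr=47.1989 cont=47.3916 V=47.3916[hold]; j=1 S=140.0200 intr=19.3700 cont=25.1896 V=25.1896[hold]; j=2 S=174.7518 intr=0.0000 cont=9.0561 V=9.0561[hold]  S*(2)=-
k=1: j=0 S=125.3355 intr=34.0545 cont=36.5659 V=36.5659[hold]; j=1 S=156.4249 intr=2.9651 cont=17.3458 V=17.3458[hold]  S*(1)=-
k=0: j=0 S=140.0200 intr=19.3700 cont=27.2051 V=27.2051[hold]  S*(0)=-

price = 27.2051
boundary = - - - 100.4252 112.1911 125.3355 140.0200
tree:
27.2051
36.5659 17.3458
47.3916 25.1896 9.0561
58.9648 35.2725 14.5484 3.2357
69.4968 47.1989 22.7138 5.9008 0.4055
78.9243 58.9648 34.0545 10.7164 0.7871 0.0000
87.3630 69.4968 47.1989 19.3700 1.5276 0.0000 0.0000
94.9168 78.9243 58.9648 34.0545 2.9651 0.0000 0.0000 0.0000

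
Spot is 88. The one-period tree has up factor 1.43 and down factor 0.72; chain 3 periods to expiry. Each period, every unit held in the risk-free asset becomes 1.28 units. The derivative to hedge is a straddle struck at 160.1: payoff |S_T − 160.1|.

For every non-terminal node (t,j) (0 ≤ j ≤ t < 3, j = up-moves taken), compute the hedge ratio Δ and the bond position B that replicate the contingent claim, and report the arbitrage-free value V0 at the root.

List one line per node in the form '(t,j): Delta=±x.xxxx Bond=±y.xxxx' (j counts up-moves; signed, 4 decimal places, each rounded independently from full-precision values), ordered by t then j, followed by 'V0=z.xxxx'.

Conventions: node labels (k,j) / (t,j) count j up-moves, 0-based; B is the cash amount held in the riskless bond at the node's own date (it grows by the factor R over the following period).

(0,0): Delta=0.1818 Bond=17.8445
(1,0): Delta=-1.0000 Bond=97.7173
(1,1): Delta=0.3411 Bond=2.7847
(2,0): Delta=-1.0000 Bond=125.0781
(2,1): Delta=-1.0000 Bond=125.0781
(2,2): Delta=0.5220 Bond=-28.9838
V0=33.8394

Under the risk-neutral measure, an up-move has probability p* = (R−d)/(u−d) = 0.7887 and values discount at R = 1.28.
At maturity the claim pays: V(3,0)=127.2542, V(3,1)=94.8645, V(3,2)=30.5351, V(3,3)=97.2302
(2,0): S=45.6192. Δ = (V_up−V_dn)/(S_up−S_dn) = (94.8645−127.2542)/(65.2355−32.8458) = -1.0000. V = [p*·94.8645 + (1−p*)·127.2542]/1.28 = 79.4589. B = V − Δ·S = 125.0781.
(2,1): S=90.6048. Δ = (V_up−V_dn)/(S_up−S_dn) = (30.5351−94.8645)/(129.5649−65.2355) = -1.0000. V = [p*·30.5351 + (1−p*)·94.8645]/1.28 = 34.4733. B = V − Δ·S = 125.0781.
(2,2): S=179.9512. Δ = (V_up−V_dn)/(S_up−S_dn) = (97.2302−30.5351)/(257.3302−129.5649) = 0.5220. V = [p*·97.2302 + (1−p*)·30.5351]/1.28 = 64.9529. B = V − Δ·S = -28.9838.
(1,0): S=63.3600. Δ = (V_up−V_dn)/(S_up−S_dn) = (34.4733−79.4589)/(90.6048−45.6192) = -1.0000. V = [p*·34.4733 + (1−p*)·79.4589]/1.28 = 34.3573. B = V − Δ·S = 97.7173.
(1,1): S=125.8400. Δ = (V_up−V_dn)/(S_up−S_dn) = (64.9529−34.4733)/(179.9512−90.6048) = 0.3411. V = [p*·64.9529 + (1−p*)·34.4733]/1.28 = 45.7137. B = V − Δ·S = 2.7847.
(0,0): S=88.0000. Δ = (V_up−V_dn)/(S_up−S_dn) = (45.7137−34.3573)/(125.8400−63.3600) = 0.1818. V = [p*·45.7137 + (1−p*)·34.3573]/1.28 = 33.8394. B = V − Δ·S = 17.8445.
Verification: the root portfolio costs Δ(0,0)·S0 + B(0,0) = 33.8394, matching V0.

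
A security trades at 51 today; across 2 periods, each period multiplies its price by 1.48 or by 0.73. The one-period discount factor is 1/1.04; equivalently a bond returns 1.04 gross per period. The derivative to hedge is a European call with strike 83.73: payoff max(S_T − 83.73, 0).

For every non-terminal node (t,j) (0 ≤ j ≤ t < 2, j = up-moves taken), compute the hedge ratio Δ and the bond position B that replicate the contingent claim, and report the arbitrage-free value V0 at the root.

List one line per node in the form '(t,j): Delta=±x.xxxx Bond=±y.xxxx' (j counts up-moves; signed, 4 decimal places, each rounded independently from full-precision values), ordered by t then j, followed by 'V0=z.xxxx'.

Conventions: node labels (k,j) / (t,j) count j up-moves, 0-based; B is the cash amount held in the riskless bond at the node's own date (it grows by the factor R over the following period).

(0,0): Delta=0.2907 Bond=-10.4076
(1,0): Delta=0.0000 Bond=0.0000
(1,1): Delta=0.4943 Bond=-26.1868
V0=4.4197

Risk-neutral probability p* = (R−d)/(u−d) = (1.04−0.73)/(1.48−0.73) = 0.4133.
Payoffs at expiry: V(2,0)=0.0000, V(2,1)=0.0000, V(2,2)=27.9804
(1,0): S=37.2300. Δ = (V_up−V_dn)/(S_up−S_dn) = (0.0000−0.0000)/(55.1004−27.1779) = 0.0000. V = [p*·0.0000 + (1−p*)·0.0000]/1.04 = 0.0000. B = V − Δ·S = 0.0000.
(1,1): S=75.4800. Δ = (V_up−V_dn)/(S_up−S_dn) = (27.9804−0.0000)/(111.7104−55.1004) = 0.4943. V = [p*·27.9804 + (1−p*)·0.0000]/1.04 = 11.1204. B = V − Δ·S = -26.1868.
(0,0): S=51.0000. Δ = (V_up−V_dn)/(S_up−S_dn) = (11.1204−0.0000)/(75.4800−37.2300) = 0.2907. V = [p*·11.1204 + (1−p*)·0.0000]/1.04 = 4.4197. B = V − Δ·S = -10.4076.
Check: Δ(0,0)·S0 + B(0,0) = 4.4197 = V0.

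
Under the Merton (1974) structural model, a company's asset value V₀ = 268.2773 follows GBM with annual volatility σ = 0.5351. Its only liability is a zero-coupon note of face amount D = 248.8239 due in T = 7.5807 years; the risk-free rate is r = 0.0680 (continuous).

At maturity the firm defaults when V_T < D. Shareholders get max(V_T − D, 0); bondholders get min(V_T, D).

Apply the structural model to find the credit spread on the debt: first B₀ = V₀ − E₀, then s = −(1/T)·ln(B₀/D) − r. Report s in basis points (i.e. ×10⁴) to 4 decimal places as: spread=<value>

Work the structural quantities from V₀ = 268.2773 against face 248.8239:
d₁ = [ln(V₀/D) + (r + σ²/2)T] / (σ√T)
   = [ln(268.2773/248.8239) + (0.0680 + 0.5·0.5351²)·7.5807] / (0.5351·√7.5807)
   = [0.075276 + 1.600786] / 1.473295 = 1.137628
d₂ = d₁ − σ√T = 1.137628 − 1.473295 = -0.335666
N(d₁) = 0.872362,  N(d₂) = 0.368561,  e^(−rT) = 0.597209
E₀ = V₀·N(d₁) − D·e^(−rT)·N(d₂)
   = 268.2773·0.872362 − 248.8239·0.597209·0.368561 = 179.266775
B₀ = V₀ − E₀ = 268.2773 − 179.266775 = 89.010525
spread = −(1/T)·ln(B₀/D) − r = −(1/7.5807)·ln(89.010525/248.8239) − 0.0680 = 0.06760631
in basis points: 0.06760631 × 10⁴ = 676.0631 bp

spread=676.0631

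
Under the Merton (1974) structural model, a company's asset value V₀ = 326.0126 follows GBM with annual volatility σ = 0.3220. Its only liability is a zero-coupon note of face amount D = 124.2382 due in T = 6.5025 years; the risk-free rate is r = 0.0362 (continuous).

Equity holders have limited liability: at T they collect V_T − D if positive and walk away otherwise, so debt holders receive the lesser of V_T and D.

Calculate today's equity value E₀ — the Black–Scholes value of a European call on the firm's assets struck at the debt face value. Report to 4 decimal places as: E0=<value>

Work the structural quantities from V₀ = 326.0126 against face 124.2382:
d₁ = [ln(V₀/D) + (r + σ²/2)T] / (σ√T)
   = [ln(326.0126/124.2382) + (0.0362 + 0.5·0.3220²)·6.5025] / (0.3220·√6.5025)
   = [0.964735 + 0.572493] / 0.821100 = 1.872157
d₂ = d₁ − σ√T = 1.872157 − 0.821100 = 1.051057
N(d₁) = 0.969408,  N(d₂) = 0.853384,  e^(−rT) = 0.790262
E₀ = V₀·N(d₁) − D·e^(−rT)·N(d₂)
   = 326.0126·0.969408 − 124.2382·0.790262·0.853384 = 232.253215

E0=232.2532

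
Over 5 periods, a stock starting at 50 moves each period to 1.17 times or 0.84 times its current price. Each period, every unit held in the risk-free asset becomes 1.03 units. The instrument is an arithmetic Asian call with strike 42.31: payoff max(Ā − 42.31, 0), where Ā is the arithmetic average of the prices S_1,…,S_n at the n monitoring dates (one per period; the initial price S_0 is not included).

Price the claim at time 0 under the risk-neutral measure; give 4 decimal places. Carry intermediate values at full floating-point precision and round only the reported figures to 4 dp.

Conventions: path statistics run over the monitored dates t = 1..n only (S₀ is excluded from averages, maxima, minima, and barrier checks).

price = 11.4919

Risk-neutral up-probability p* = (R−d)/(u−d) = (1.03−0.84)/(1.17−0.84) = 0.5758; the claim prices as the p*-weighted sum of path payoffs discounted by R^5.
Enumerate all 2^5 = 32 price paths (U = up ×1.17, D = down ×0.84); each path with k up-moves has probability p*^k·(1−p*)^(5−k).
DDDDD: Ā=30.5439, payoff=0.0000, prob=0.013743
UDDDD: Ā=42.5433, payoff=0.2333, prob=0.018651
DUDDD: Ā=39.2433, payoff=0.0000, prob=0.018651
UUDDD: Ā=54.6602, payoff=12.3502, prob=0.025312
DDUDD: Ā=36.4713, payoff=0.0000, prob=0.018651
UDUDD: Ā=50.7992, payoff=8.4892, prob=0.025312
DUUDD: Ā=47.4992, payoff=5.1892, prob=0.025312
UUUDD: Ā=66.1597, payoff=23.8497, prob=0.034352
DDDUD: Ā=34.1428, payoff=0.0000, prob=0.018651
UDDUD: Ā=47.5560, payoff=5.2460, prob=0.025312
DUDUD: Ā=44.2560, payoff=1.9460, prob=0.025312
UUDUD: Ā=61.6423, payoff=19.3323, prob=0.034352
DDUUD: Ā=41.4840, payoff=0.0000, prob=0.025312
UDUUD: Ā=57.7813, payoff=15.4713, prob=0.034352
DUUUD: Ā=54.4813, payoff=12.1713, prob=0.034352
UUUUD: Ā=75.8847, payoff=33.5747, prob=0.046620
DDDDU: Ā=32.1868, payoff=0.0000, prob=0.018651
UDDDU: Ā=44.8317, payoff=2.5217, prob=0.025312
DUDDU: Ā=41.5317, payoff=0.0000, prob=0.025312
UUDDU: Ā=57.8477, payoff=15.5377, prob=0.034352
DDUDU: Ā=38.7597, payoff=0.0000, prob=0.025312
UDUDU: Ā=53.9867, payoff=11.6767, prob=0.034352
DUUDU: Ā=50.6867, payoff=8.3767, prob=0.034352
UUUDU: Ā=70.5993, payoff=28.2893, prob=0.046620
DDDUU: Ā=36.4312, payoff=0.0000, prob=0.025312
UDDUU: Ā=50.7435, payoff=8.4335, prob=0.034352
DUDUU: Ā=47.4435, payoff=5.1335, prob=0.034352
UUDUU: Ā=66.0820, payoff=23.7720, prob=0.046620
DDUUU: Ā=44.6715, payoff=2.3615, prob=0.034352
UDUUU: Ā=62.2210, payoff=19.9110, prob=0.046620
DUUUU: Ā=58.9210, payoff=16.6110, prob=0.046620
UUUUU: Ā=82.0685, payoff=39.7585, prob=0.063270
Price = Σ prob·payoff / R^5 = 13.322295 / 1.159274 = 11.4919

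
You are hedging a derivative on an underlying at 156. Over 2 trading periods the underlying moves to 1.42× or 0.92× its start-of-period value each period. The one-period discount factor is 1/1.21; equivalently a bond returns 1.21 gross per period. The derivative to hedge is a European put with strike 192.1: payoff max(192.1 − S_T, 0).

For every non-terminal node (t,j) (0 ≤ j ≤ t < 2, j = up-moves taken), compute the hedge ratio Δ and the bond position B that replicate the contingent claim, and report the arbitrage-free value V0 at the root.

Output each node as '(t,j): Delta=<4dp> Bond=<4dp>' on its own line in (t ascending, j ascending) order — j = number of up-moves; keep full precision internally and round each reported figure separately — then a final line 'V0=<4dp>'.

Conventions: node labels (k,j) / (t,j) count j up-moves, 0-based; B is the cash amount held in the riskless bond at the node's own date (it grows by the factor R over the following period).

(0,0): Delta=-0.2673 Bond=48.9321
(1,0): Delta=-0.8370 Bond=140.9710
(1,1): Delta=0.0000 Bond=0.0000
V0=7.2364

No-arbitrage ⇒ martingale measure with p* = (R−d)/(u−d) = 0.5800.
Payoffs at expiry: V(2,0)=60.0616, V(2,1)=0.0000, V(2,2)=0.0000
Node (1,0) S=143.5200: V=(p*·0.0000+(1−p*)·60.0616)/1.21=20.8478; Δ=(0.0000−60.0616)/(203.7984−132.0384)=-0.8370; B=V−Δ·S=140.9710
Node (1,1) S=221.5200: V=(p*·0.0000+(1−p*)·0.0000)/1.21=0.0000; Δ=(0.0000−0.0000)/(314.5584−203.7984)=0.0000; B=V−Δ·S=0.0000
Node (0,0) S=156.0000: V=(p*·0.0000+(1−p*)·20.8478)/1.21=7.2364; Δ=(0.0000−20.8478)/(221.5200−143.5200)=-0.2673; B=V−Δ·S=48.9321
Check: Δ(0,0)·S0 + B(0,0) = 7.2364 = V0.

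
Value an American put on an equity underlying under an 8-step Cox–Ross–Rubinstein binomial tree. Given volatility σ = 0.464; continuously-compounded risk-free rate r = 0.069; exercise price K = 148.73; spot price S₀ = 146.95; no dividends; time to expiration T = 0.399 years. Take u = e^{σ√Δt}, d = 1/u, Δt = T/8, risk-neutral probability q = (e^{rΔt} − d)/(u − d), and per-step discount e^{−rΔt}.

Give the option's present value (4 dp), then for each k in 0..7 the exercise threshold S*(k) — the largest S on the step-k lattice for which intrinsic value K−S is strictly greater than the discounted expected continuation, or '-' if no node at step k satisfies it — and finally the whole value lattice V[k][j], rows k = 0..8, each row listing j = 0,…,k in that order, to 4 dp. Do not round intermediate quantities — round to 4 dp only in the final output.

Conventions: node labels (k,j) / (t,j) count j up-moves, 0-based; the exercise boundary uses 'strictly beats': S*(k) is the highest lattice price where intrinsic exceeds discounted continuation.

price = 16.1684
boundary = - - - 107.6862 97.0860 107.6862 119.4437 132.4849
tree:
16.1684
22.8204 9.3784
31.1825 14.3024 4.3341
41.0438 21.1674 7.2784 1.3089
51.6440 30.1773 11.9655 2.4652 0.1181
61.2007 41.0438 19.1118 4.6330 0.2327 0.0000
69.8167 51.6440 29.2863 8.6867 0.4585 0.0000 0.0000
77.5846 61.2007 41.0438 16.2451 0.9034 0.0000 0.0000 0.0000
84.5878 69.8167 51.6440 29.2863 1.7800 0.0000 0.0000 0.0000 0.0000

params: Δt=0.04988 u=1.10918 d=0.90156 q=0.49072 e^(-rΔt)=0.99656
t_8 payoffs: 84.5878 69.8167 51.6440 29.2863 1.7800 0.0000 0.0000 0.0000 0.0000
t_7: node(7,0) S=71.1454 payoff=77.5846 vs cont=77.0736 → 77.5846 [stop]  node(7,1) S=87.5293 payoff=61.2007 vs cont=60.6898 → 61.2007 [stop]  node(7,2) S=107.6862 payoff=41.0438 vs cont=40.5329 → 41.0438 [stop]  node(7,3) S=132.4849 payoff=16.2451 vs cont=15.7342 → 16.2451 [stop]  node(7,4) S=162.9945 payoff=0.0000 vs cont=0.9034 → 0.9034 [wait]  node(7,5) S=200.5300 payoff=0.0000 vs cont=0.0000 → 0.0000 [wait]  node(7,6) S=246.7094 payoff=0.0000 vs cont=0.0000 → 0.0000 [wait]  node(7,7) S=303.5234 payoff=0.0000 vs cont=0.0000 → 0.0000 [wait]  ⇒ S*(7)=132.4849
t_6: node(6,0) S=78.9133 payoff=69.8167 vs cont=69.3057 → 69.8167 [stop]  node(6,1) S=97.0860 payoff=51.6440 vs cont=51.1330 → 51.6440 [stop]  node(6,2) S=119.4437 payoff=29.2863 vs cont=28.7754 → 29.2863 [stop]  node(6,3) S=146.9500 payoff=1.7800 vs cont=8.6867 → 8.6867 [wait]  node(6,4) S=180.7907 payoff=0.0000 vs cont=0.4585 → 0.4585 [wait]  node(6,5) S=222.4245 payoff=0.0000 vs cont=0.0000 → 0.0000 [wait]  node(6,6) S=273.6459 payoff=0.0000 vs cont=0.0000 → 0.0000 [wait]  ⇒ S*(6)=119.4437
t_5: node(5,0) S=87.5293 payoff=61.2007 vs cont=60.6898 → 61.2007 [stop]  node(5,1) S=107.6862 payoff=41.0438 vs cont=40.5329 → 41.0438 [stop]  node(5,2) S=132.4849 payoff=16.2451 vs cont=19.1118 → 19.1118 [wait]  node(5,3) S=162.9945 payoff=0.0000 vs cont=4.6330 → 4.6330 [wait]  node(5,4) S=200.5300 payoff=0.0000 vs cont=0.2327 → 0.2327 [wait]  node(5,5) S=246.7094 payoff=0.0000 vs cont=0.0000 → 0.0000 [wait]  ⇒ S*(5)=107.6862
t_4: node(4,0) S=97.0860 payoff=51.6440 vs cont=51.1330 → 51.6440 [stop]  node(4,1) S=119.4437 payoff=29.2863 vs cont=30.1773 → 30.1773 [wait]  node(4,2) S=146.9500 payoff=1.7800 vs cont=11.9655 → 11.9655 [wait]  node(4,3) S=180.7907 payoff=0.0000 vs cont=2.4652 → 2.4652 [wait]  node(4,4) S=222.4245 payoff=0.0000 vs cont=0.1181 → 0.1181 [wait]  ⇒ S*(4)=97.0860
t_3: node(3,0) S=107.6862 payoff=41.0438 vs cont=40.9686 → 41.0438 [stop]  node(3,1) S=132.4849 payoff=16.2451 vs cont=21.1674 → 21.1674 [wait]  node(3,2) S=162.9945 payoff=0.0000 vs cont=7.2784 → 7.2784 [wait]  node(3,3) S=200.5300 payoff=0.0000 vs cont=1.3089 → 1.3089 [wait]  ⇒ S*(3)=107.6862
t_2: node(2,0) S=119.4437 payoff=29.2863 vs cont=31.1825 → 31.1825 [wait]  node(2,1) S=146.9500 payoff=1.7800 vs cont=14.3024 → 14.3024 [wait]  node(2,2) S=180.7907 payoff=0.0000 vs cont=4.3341 → 4.3341 [wait]  ⇒ S*(2)=-
t_1: node(1,0) S=132.4849 payoff=16.2451 vs cont=22.8204 → 22.8204 [wait]  node(1,1) S=162.9945 payoff=0.0000 vs cont=9.3784 → 9.3784 [wait]  ⇒ S*(1)=-
t_0: node(0,0) S=146.9500 payoff=1.7800 vs cont=16.1684 → 16.1684 [wait]  ⇒ S*(0)=-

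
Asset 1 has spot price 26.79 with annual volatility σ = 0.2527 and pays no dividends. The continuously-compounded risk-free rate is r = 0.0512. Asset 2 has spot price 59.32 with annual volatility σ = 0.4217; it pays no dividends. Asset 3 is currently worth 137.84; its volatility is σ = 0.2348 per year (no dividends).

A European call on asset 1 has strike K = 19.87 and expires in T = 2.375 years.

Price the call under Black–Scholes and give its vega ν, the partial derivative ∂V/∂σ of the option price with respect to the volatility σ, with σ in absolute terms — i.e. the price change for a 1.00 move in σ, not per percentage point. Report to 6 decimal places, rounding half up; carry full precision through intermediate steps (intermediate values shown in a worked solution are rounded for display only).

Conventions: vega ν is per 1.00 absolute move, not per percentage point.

price = 9.791688
ν = 7.313379

σ√T = 0.2527·√2.375 = 0.389437
d₁ = (ln(S/K) + (r+σ²/2)T) / (σ√T) = (ln(26.79/19.87) + (0.0512+0.2527²/2)·2.375) / 0.389437 = (0.298818 + 0.197431) / 0.389437 = 1.274271
d₂ = d₁ − σ√T = 1.274271 − 0.389437 = 0.884834
e^{−rT} = 0.885502
N(d₁) = 0.898716,  N(d₂) = 0.811877
Call price V = S·N(d₁) − K·e^{−rT}·N(d₂) = 24.076611 − 14.284923 = 9.791688
φ(d₁) = (1/√(2π))·e^{−d₁²/2} = 0.177139
ν = S·φ(d₁)·√T = 7.313379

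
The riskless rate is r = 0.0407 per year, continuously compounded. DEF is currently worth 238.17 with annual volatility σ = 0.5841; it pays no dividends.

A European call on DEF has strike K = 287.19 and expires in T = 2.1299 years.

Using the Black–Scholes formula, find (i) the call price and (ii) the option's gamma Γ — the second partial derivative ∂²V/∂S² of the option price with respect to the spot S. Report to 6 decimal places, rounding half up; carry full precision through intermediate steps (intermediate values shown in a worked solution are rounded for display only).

price = 70.716559
Γ = 0.001874

σ√T = 0.5841·√2.1299 = 0.852446
d₁ = (ln(S/K) + (r+σ²/2)T) / (σ√T) = (ln(238.17/287.19) + (0.0407+0.5841²/2)·2.1299) / 0.852446 = (-0.187159 + 0.450019) / 0.852446 = 0.308359
d₂ = d₁ − σ√T = 0.308359 − 0.852446 = -0.544087
e^{−rT} = 0.916964
N(d₁) = 0.621096,  N(d₂) = 0.293191
Call price V = S·N(d₁) − K·e^{−rT}·N(d₂) = 147.926320 − 77.209762 = 70.716559
φ(d₁) = (1/√(2π))·e^{−d₁²/2} = 0.380419
Γ = φ(d₁) / (S·σ·√T) = 0.001874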